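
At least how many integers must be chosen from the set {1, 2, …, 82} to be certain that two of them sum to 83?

42

Partition {1, …, 82} into 41 pairs: {1,82}, {2,81}, …, {41,42}.
Choosing 41 integers — say the integers 1 through 41 — takes one from each pair and avoids the property.
Choosing 42 forces two into the same pair by pigeonhole, and those sum to 83. So 42.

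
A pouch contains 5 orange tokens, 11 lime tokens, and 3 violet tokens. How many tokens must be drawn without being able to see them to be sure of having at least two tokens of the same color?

The worst case takes 1 token of each color without reaching 2 of any: 3 × 1 = 3.
The next token must bring some color to 2, so 3 + 1 = 4.

4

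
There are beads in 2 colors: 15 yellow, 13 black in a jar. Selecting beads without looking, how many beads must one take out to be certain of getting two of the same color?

3

The worst case takes 1 bead of each color without reaching 2 of any: 2 × 1 = 2.
The next bead must bring some color to 2, so 2 + 1 = 3.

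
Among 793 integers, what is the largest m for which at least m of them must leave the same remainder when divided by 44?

19

The 793 integers fall into 44 residue classes modulo 44.
If each of the 44 residue classes modulo 44 held at most 18, the total would be at most 44 × 18 = 792 < 793, a contradiction.
So at least one holds ⌈793/44⌉ = 19.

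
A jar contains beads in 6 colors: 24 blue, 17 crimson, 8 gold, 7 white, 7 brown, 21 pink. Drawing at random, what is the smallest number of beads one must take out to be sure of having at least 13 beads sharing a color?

59

In the worst case we take at most 12 of each color, but all 8 gold, all 7 white, and all 7 brown (fewer than 12), giving 12 + 12 + 8 + 7 + 7 + 12 = 58.
One more bead then forces some color to 13, so 58 + 1 = 59.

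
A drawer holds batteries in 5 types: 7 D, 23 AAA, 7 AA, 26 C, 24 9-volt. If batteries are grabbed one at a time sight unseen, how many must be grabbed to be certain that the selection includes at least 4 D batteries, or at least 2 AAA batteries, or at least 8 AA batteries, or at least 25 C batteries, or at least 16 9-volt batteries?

51

The worst case stops just short of every target: 3 D, 1 AAA, 7 AA, 24 C, 15 9-volt — 3 + 1 + 7 + 24 + 15 = 50 batteries.
One more battery must push some type to its target, so 50 + 1 = 51.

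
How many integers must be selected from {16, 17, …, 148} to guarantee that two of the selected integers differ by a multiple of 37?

Use the pigeonhole principle on residue classes: group the integers by remainder mod 37; there are 37 residue classes, each nonempty in this range.
Choosing one from each class (37 integers) avoids any shared remainder.
One more choice must repeat a class, so two differ by a multiple of 37. Hence 37 + 1 = 38.

38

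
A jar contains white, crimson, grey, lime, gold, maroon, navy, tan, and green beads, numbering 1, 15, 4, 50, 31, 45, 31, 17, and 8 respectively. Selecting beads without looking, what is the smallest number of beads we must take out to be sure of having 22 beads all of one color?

Treat the 9 colors as pigeonholes.
In the worst case we take at most 21 of each color, but all 1 white, all 15 crimson, all 4 grey, all 17 tan, and all 8 green (fewer than 21), giving 1 + 15 + 4 + 21 + 21 + 21 + 21 + 17 + 8 = 129.
One more bead then forces some color to 22, so 129 + 1 = 130.

130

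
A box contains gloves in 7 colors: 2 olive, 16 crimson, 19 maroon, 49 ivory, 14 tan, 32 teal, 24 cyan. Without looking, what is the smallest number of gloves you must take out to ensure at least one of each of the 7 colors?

155

The hardest color to obtain is olive: we could draw every other glove first — 156 − 2 = 154 gloves — without a single olive one.
The next draw must be olive, so 154 + 1 = 155.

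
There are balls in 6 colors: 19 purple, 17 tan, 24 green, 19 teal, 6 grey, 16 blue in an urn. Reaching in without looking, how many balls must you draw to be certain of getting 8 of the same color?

42

Treat the 6 colors as pigeonholes.
In the worst case we take at most 7 of each color, but all 6 grey (fewer than 7), giving 7 + 7 + 7 + 7 + 6 + 7 = 41.
One more ball then forces some color to 8, so 41 + 1 = 42.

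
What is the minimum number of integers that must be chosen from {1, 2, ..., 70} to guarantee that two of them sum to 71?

36

Partition {1, …, 70} into 35 pairs: {1,70}, {2,69}, …, {35,36}.
Choosing 35 integers — say the integers 1 through 35 — takes one from each pair and avoids the property.
Choosing 36 forces two into the same pair by pigeonhole, and those sum to 71. So 36.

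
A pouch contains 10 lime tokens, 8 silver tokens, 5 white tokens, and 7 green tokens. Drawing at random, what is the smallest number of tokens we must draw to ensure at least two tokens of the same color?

The worst case takes 1 token of each color without reaching 2 of any: 4 × 1 = 4.
The next token must bring some color to 2, so 4 + 1 = 5.

5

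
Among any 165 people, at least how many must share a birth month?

There are 12 months of the year, which serve as the pigeonholes.
If each of the 12 months of the year held at most 13, the total would be at most 12 × 13 = 156 < 165, a contradiction.
So at least one holds ⌈165/12⌉ = 14.

14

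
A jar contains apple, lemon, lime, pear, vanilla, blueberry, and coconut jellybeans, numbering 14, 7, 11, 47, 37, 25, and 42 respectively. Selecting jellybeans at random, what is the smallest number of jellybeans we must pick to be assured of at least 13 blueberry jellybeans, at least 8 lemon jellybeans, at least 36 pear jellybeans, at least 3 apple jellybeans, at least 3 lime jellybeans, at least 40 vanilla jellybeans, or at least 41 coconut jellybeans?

Each of the 7 flavors has its own threshold; avoid all of them simultaneously.
The worst case stops just short of every target: 2 apple, 7 lemon, 2 lime, 35 pear, all 37 vanilla, 12 blueberry, 40 coconut — 2 + 7 + 2 + 35 + 37 + 12 + 40 = 135 jellybeans.
One more jellybean must push some flavor to its target, so 135 + 1 = 136.

136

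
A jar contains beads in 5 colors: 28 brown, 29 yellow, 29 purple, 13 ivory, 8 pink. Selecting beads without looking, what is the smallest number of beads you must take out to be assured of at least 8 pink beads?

107

The worst case draws every non-pink bead first: 28 + 29 + 29 + 13 = 99.
The next 8 draws are then forced to be pink, giving 99 + 8 = 107.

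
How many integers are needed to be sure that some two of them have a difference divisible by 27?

Two integers differ by a multiple of 27 exactly when they share a remainder mod 27.
There are 27 residue classes mod 27, so 27 integers can all lie in distinct classes.
One more integer must repeat a residue, giving a difference divisible by 27. So n = 27 + 1 = 28.

28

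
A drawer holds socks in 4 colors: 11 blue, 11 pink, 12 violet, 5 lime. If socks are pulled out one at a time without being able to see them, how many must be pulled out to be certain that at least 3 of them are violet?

To avoid violet socks as long as possible, exhaust the other 3 colors first.
The worst case draws every non-violet sock first: 11 + 11 + 5 = 27.
The next 3 draws are then forced to be violet, giving 27 + 3 = 30.

30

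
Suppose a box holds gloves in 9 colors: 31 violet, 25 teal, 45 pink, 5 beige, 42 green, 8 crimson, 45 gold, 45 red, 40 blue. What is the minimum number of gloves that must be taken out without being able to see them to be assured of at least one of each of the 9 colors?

282

The hardest color to obtain is beige: we could draw every other glove first — 286 − 5 = 281 gloves — without a single beige one.
The next draw must be beige, so 281 + 1 = 282.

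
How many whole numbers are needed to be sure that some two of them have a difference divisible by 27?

28

Use the pigeonhole principle on residue classes: two integers differ by a multiple of 27 exactly when they share a remainder mod 27.
There are 27 residue classes mod 27, so 27 integers can all lie in distinct classes.
One more integer must repeat a residue, giving a difference divisible by 27. So n = 27 + 1 = 28.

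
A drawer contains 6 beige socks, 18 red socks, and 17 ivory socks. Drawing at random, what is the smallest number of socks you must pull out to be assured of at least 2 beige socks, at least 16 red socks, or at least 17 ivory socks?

33

Each of the 3 colors has its own threshold; avoid all of them simultaneously.
The worst case stops just short of every target: 1 beige, 15 red, 16 ivory — 1 + 15 + 16 = 32 socks.
One more sock must push some color to its target, so 32 + 1 = 33.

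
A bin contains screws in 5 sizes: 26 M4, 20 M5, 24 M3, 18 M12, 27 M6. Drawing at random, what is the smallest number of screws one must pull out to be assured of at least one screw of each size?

98

The hardest size to obtain is M12: we could draw every other screw first — 115 − 18 = 97 screws — without a single M12 one.
The next draw must be M12, so 97 + 1 = 98.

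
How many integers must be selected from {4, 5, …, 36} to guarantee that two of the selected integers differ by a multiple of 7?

8

Group the integers by remainder mod 7; there are 7 residue classes, each nonempty in this range.
Choosing one from each class (7 integers) avoids any shared remainder.
One more choice must repeat a class, so two differ by a multiple of 7. Hence 7 + 1 = 8.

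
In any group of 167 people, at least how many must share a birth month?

14

There are 12 months of the year, which serve as the pigeonholes.
If each of the 12 months of the year held at most 13, the total would be at most 12 × 13 = 156 < 167, a contradiction.
So at least one holds ⌈167/12⌉ = 14.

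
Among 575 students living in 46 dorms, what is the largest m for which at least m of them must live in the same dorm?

13

If each of the 46 dorms held at most 12, the total would be at most 46 × 12 = 552 < 575, a contradiction.
So at least one holds ⌈575/46⌉ = 13.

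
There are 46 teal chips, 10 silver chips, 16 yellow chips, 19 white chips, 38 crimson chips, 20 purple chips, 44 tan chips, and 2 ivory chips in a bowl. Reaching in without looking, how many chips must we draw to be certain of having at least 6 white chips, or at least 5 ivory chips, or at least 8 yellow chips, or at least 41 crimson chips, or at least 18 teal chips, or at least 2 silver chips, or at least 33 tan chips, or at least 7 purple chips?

The worst case stops just short of every target: 17 teal, 1 silver, 7 yellow, 5 white, all 38 crimson, 6 purple, 32 tan, all 2 ivory — 17 + 1 + 7 + 5 + 38 + 6 + 32 + 2 = 108 chips.
One more chip must push some color to its target, so 108 + 1 = 109.

109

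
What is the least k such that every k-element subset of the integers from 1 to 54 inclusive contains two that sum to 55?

Partition {1, …, 54} into 27 pairs: {1,54}, {2,53}, …, {27,28}.
Choosing 27 integers — say the integers 1 through 27 — takes one from each pair and avoids the property.
Choosing 28 forces two into the same pair by pigeonhole, and those sum to 55. So 28.

28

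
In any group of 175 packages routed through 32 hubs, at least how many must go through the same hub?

The 175 packages fall into 32 hubs.
If each of the 32 hubs held at most 5, the total would be at most 32 × 5 = 160 < 175, a contradiction.
So at least one holds ⌈175/32⌉ = 6.

6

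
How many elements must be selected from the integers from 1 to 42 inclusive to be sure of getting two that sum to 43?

22

Partition {1, …, 42} into 21 pairs: {1,42}, {2,41}, …, {21,22}.
Choosing 21 integers — say the integers 1 through 21 — takes one from each pair and avoids the property.
Choosing 22 forces two into the same pair by pigeonhole, and those sum to 43. So 22.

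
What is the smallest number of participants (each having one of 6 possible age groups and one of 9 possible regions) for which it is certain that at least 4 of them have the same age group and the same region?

There are 6 × 9 = 54 (age group, region) combinations acting as pigeonholes.
With 54 × 3 = 162 participants we could place exactly 3 in each, with no (age group, region) pair reaching 4.
One more forces some (age group, region) pair to hold 4, so 162 + 1 = 163.

163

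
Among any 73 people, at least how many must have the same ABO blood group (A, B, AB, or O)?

19

The 73 people fall into 4 ABO blood groups.
If each of the 4 ABO blood groups held at most 18, the total would be at most 4 × 18 = 72 < 73, a contradiction.
So at least one holds ⌈73/4⌉ = 19.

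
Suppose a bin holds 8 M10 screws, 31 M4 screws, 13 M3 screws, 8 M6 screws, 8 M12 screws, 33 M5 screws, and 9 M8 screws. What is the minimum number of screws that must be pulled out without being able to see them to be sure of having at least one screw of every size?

The hardest size to obtain is M10: we could draw every other screw first — 110 − 8 = 102 screws — without a single M10 one.
The next draw must be M10, so 102 + 1 = 103.

103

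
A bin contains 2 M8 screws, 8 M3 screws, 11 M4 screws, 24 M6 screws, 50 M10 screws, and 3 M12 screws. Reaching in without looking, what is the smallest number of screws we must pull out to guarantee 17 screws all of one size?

In the worst case we take at most 16 of each size, but all 2 M8, all 8 M3, all 11 M4, and all 3 M12 (fewer than 16), giving 2 + 8 + 11 + 16 + 16 + 3 = 56.
One more screw then forces some size to 17, so 56 + 1 = 57.

57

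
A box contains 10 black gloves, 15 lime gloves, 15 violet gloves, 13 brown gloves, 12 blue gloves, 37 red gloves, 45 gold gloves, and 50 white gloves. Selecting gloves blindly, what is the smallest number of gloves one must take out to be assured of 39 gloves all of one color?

179

In the worst case we take at most 38 of each color, but all 10 black, all 15 lime, all 15 violet, all 13 brown, all 12 blue, and all 37 red (fewer than 38), giving 10 + 15 + 15 + 13 + 12 + 37 + 38 + 38 = 178.
One more glove then forces some color to 39, so 178 + 1 = 179.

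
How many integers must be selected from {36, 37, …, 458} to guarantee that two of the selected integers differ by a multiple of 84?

85

Group the integers by remainder mod 84; there are 84 residue classes, each nonempty in this range.
Choosing one from each class (84 integers) avoids any shared remainder.
One more choice must repeat a class, so two differ by a multiple of 84. Hence 84 + 1 = 85.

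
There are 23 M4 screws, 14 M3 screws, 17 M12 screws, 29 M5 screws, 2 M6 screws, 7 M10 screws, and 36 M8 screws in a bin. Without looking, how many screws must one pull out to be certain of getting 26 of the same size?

114

In the worst case we take at most 25 of each size, but all 23 M4, all 14 M3, all 17 M12, all 2 M6, and all 7 M10 (fewer than 25), giving 23 + 14 + 17 + 25 + 2 + 7 + 25 = 113.
One more screw then forces some size to 26, so 113 + 1 = 114.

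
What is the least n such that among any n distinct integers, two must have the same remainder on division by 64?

65

Two integers differ by a multiple of 64 exactly when they share a remainder mod 64.
There are 64 residue classes mod 64, so 64 integers can all lie in distinct classes.
One more integer must repeat a residue, giving a difference divisible by 64. So n = 64 + 1 = 65.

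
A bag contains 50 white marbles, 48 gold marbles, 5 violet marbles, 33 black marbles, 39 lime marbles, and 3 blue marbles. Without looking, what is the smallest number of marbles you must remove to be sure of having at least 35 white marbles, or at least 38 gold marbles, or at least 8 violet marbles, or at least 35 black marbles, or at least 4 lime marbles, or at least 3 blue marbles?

The worst case stops just short of every target: 34 white, 37 gold, all 5 violet, all 33 black, 3 lime, 2 blue — 34 + 37 + 5 + 33 + 3 + 2 = 114 marbles.
One more marble must push some color to its target, so 114 + 1 = 115.

115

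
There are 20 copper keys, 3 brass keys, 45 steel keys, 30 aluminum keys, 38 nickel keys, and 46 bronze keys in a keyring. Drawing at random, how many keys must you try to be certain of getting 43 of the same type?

Treat the 6 types as pigeonholes.
In the worst case we take at most 42 of each type, but all 20 copper, all 3 brass, all 30 aluminum, and all 38 nickel (fewer than 42), giving 20 + 3 + 42 + 30 + 38 + 42 = 175.
One more key then forces some type to 43, so 175 + 1 = 176.

176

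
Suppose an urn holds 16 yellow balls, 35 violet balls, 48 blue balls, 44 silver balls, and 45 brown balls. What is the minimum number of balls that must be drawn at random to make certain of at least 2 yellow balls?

174

The worst case draws every non-yellow ball first: 35 + 48 + 44 + 45 = 172.
The next 2 draws are then forced to be yellow, giving 172 + 2 = 174.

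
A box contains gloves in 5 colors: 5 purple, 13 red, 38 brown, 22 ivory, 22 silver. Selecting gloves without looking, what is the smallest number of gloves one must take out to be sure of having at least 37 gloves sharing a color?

Treat the 5 colors as pigeonholes.
In the worst case we take at most 36 of each color, but all 5 purple, all 13 red, all 22 ivory, and all 22 silver (fewer than 36), giving 5 + 13 + 36 + 22 + 22 = 98.
One more glove then forces some color to 37, so 98 + 1 = 99.

99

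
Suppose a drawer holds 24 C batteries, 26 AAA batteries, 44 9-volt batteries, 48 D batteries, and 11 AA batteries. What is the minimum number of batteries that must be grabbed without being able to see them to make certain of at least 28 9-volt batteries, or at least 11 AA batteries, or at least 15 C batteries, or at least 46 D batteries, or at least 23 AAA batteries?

119

The worst case stops just short of every target: 14 C, 22 AAA, 27 9-volt, 45 D, 10 AA — 14 + 22 + 27 + 45 + 10 = 118 batteries.
One more battery must push some type to its target, so 118 + 1 = 119.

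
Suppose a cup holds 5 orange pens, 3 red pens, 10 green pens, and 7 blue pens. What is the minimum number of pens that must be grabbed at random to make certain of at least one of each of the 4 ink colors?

The hardest ink color to obtain is red: we could draw every other pen first — 25 − 3 = 22 pens — without a single red one.
The next draw must be red, so 22 + 1 = 23.

23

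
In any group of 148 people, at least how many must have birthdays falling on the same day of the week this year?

There are 7 days of the week, which serve as the pigeonholes.
If each of the 7 days of the week held at most 21, the total would be at most 7 × 21 = 147 < 148, a contradiction.
So at least one holds ⌈148/7⌉ = 22.

22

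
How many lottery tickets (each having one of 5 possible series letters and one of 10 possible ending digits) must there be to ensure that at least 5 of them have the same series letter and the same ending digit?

There are 5 × 10 = 50 (series letter, ending digit) combinations acting as pigeonholes.
With 50 × 4 = 200 lottery tickets we could place exactly 4 in each, with no (series letter, ending digit) pair reaching 5.
One more forces some (series letter, ending digit) pair to hold 5, so 200 + 1 = 201.

201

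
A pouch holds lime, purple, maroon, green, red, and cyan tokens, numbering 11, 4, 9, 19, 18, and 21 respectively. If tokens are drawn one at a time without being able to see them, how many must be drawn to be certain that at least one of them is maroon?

74

The worst case draws every non-maroon token first: 11 + 4 + 19 + 18 + 21 = 73.
The next draw is then forced to be maroon, giving 73 + 1 = 74.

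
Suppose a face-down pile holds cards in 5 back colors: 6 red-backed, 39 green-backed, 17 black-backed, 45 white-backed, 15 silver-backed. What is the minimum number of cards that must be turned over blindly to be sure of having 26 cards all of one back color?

In the worst case we take at most 25 of each back color, but all 6 red-backed, all 17 black-backed, and all 15 silver-backed (fewer than 25), giving 6 + 25 + 17 + 25 + 15 = 88.
One more card then forces some back color to 26, so 88 + 1 = 89.

89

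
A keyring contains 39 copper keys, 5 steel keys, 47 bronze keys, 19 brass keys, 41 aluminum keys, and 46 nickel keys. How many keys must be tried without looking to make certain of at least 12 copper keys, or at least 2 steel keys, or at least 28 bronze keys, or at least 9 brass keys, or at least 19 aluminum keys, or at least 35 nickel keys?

The worst case stops just short of every target: 11 copper, 1 steel, 27 bronze, 8 brass, 18 aluminum, 34 nickel — 11 + 1 + 27 + 8 + 18 + 34 = 99 keys.
One more key must push some type to its target, so 99 + 1 = 100.

100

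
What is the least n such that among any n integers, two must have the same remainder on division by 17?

18

Use the pigeonhole principle on residue classes: two integers differ by a multiple of 17 exactly when they share a remainder mod 17.
There are 17 residue classes mod 17, so 17 integers can all lie in distinct classes.
One more integer must repeat a residue, giving a difference divisible by 17. So n = 17 + 1 = 18.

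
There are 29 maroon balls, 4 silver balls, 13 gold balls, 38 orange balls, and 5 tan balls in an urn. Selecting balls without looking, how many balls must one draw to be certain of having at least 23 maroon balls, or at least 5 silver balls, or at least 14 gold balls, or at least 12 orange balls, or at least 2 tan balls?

52

Each of the 5 colors has its own threshold; avoid all of them simultaneously.
The worst case stops just short of every target: 22 maroon, 4 silver, 13 gold, 11 orange, 1 tan — 22 + 4 + 13 + 11 + 1 = 51 balls.
One more ball must push some color to its target, so 51 + 1 = 52.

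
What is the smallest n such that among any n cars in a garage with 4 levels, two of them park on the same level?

There are 4 levels acting as pigeonholes.
With 4 cars we could place one in each, avoiding any repeat.
One more forces some class to hold 2, so 4 + 1 = 5.

5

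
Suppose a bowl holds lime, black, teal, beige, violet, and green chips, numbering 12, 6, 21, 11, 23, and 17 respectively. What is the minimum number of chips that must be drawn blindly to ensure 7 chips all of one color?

37

Treat the 6 colors as pigeonholes.
The worst case takes 6 chips of each color without reaching 7 of any: 6 × 6 = 36.
The next chip must bring some color to 7, so 36 + 1 = 37.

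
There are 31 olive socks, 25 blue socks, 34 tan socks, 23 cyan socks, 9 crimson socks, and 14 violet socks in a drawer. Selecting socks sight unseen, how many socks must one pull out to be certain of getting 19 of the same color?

In the worst case we take at most 18 of each color, but all 9 crimson and all 14 violet (fewer than 18), giving 18 + 18 + 18 + 18 + 9 + 14 = 95.
One more sock then forces some color to 19, so 95 + 1 = 96.

96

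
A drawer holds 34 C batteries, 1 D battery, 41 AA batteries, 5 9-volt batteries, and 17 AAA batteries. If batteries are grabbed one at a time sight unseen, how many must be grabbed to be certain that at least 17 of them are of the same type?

55

In the worst case we take at most 16 of each type, but all 1 D and all 5 9-volt (fewer than 16), giving 16 + 1 + 16 + 5 + 16 = 54.
One more battery then forces some type to 17, so 54 + 1 = 55.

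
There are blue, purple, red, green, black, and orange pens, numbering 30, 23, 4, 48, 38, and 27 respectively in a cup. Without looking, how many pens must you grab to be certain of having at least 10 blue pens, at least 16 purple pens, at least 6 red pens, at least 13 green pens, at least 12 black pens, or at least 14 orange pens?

65

The worst case stops just short of every target: 9 blue, 15 purple, all 4 red, 12 green, 11 black, 13 orange — 9 + 15 + 4 + 12 + 11 + 13 = 64 pens.
One more pen must push some ink color to its target, so 64 + 1 = 65.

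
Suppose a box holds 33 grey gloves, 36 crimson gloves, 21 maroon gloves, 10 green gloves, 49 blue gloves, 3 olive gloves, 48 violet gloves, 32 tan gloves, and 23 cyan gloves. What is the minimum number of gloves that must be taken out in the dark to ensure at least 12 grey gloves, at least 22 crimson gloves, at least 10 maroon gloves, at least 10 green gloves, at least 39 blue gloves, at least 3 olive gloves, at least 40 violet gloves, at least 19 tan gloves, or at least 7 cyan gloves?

The worst case stops just short of every target: 11 grey, 21 crimson, 9 maroon, 9 green, 38 blue, 2 olive, 39 violet, 18 tan, 6 cyan — 11 + 21 + 9 + 9 + 38 + 2 + 39 + 18 + 6 = 153 gloves.
One more glove must push some color to its target, so 153 + 1 = 154.

154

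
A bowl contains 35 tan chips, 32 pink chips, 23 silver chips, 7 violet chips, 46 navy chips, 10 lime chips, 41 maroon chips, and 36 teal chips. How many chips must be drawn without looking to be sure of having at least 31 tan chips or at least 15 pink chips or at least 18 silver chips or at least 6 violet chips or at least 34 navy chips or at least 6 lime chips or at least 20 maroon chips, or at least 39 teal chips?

160

Each of the 8 colors has its own threshold; avoid all of them simultaneously.
The worst case stops just short of every target: 30 tan, 14 pink, 17 silver, 5 violet, 33 navy, 5 lime, 19 maroon, all 36 teal — 30 + 14 + 17 + 5 + 33 + 5 + 19 + 36 = 159 chips.
One more chip must push some color to its target, so 159 + 1 = 160.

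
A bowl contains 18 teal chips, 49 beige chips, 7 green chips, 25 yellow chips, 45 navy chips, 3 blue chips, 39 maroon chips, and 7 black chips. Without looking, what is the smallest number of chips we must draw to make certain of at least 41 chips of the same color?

Treat the 8 colors as pigeonholes.
In the worst case we take at most 40 of each color, but all 18 teal, all 7 green, all 25 yellow, all 3 blue, all 39 maroon, and all 7 black (fewer than 40), giving 18 + 40 + 7 + 25 + 40 + 3 + 39 + 7 = 179.
One more chip then forces some color to 41, so 179 + 1 = 180.

180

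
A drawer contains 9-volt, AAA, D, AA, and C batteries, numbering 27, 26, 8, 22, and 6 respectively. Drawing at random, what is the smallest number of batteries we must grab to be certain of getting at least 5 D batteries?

86

The worst case draws every non-D battery first: 27 + 26 + 22 + 6 = 81.
The next 5 draws are then forced to be D, giving 81 + 5 = 86.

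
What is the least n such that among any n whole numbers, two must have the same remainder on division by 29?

Two integers differ by a multiple of 29 exactly when they share a remainder mod 29.
There are 29 residue classes mod 29, so 29 integers can all lie in distinct classes.
One more integer must repeat a residue, giving a difference divisible by 29. So n = 29 + 1 = 30.

30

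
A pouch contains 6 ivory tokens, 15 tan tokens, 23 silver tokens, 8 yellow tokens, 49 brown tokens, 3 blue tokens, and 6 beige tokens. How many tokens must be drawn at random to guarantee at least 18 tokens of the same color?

In the worst case we take at most 17 of each color, but all 6 ivory, all 15 tan, all 8 yellow, all 3 blue, and all 6 beige (fewer than 17), giving 6 + 15 + 17 + 8 + 17 + 3 + 6 = 72.
One more token then forces some color to 18, so 72 + 1 = 73.

73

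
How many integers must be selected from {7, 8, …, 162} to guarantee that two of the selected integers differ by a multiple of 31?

Use the pigeonhole principle on residue classes: group the integers by remainder mod 31; there are 31 residue classes, each nonempty in this range.
Choosing one from each class (31 integers) avoids any shared remainder.
One more choice must repeat a class, so two differ by a multiple of 31. Hence 31 + 1 = 32.

32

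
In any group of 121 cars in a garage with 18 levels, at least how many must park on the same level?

7

The 121 cars fall into 18 levels.
If each of the 18 levels held at most 6, the total would be at most 18 × 6 = 108 < 121, a contradiction.
So at least one holds ⌈121/18⌉ = 7.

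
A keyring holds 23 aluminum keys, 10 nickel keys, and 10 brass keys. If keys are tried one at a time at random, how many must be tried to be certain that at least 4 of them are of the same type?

Treat the 3 types as pigeonholes.
The worst case takes 3 keys of each type without reaching 4 of any: 3 × 3 = 9.
The next key must bring some type to 4, so 9 + 1 = 10.

10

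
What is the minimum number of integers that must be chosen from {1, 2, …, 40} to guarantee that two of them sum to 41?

Partition {1, …, 40} into 20 pairs: {1,40}, {2,39}, …, {20,21}.
Choosing 20 integers — say the integers 1 through 20 — takes one from each pair and avoids the property.
Choosing 21 forces two into the same pair by pigeonhole, and those sum to 41. So 21.

21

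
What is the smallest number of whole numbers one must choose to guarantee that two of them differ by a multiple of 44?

Two integers differ by a multiple of 44 exactly when they share a remainder mod 44.
There are 44 residue classes mod 44, so 44 integers can all lie in distinct classes.
One more integer must repeat a residue, giving a difference divisible by 44. So n = 44 + 1 = 45.

45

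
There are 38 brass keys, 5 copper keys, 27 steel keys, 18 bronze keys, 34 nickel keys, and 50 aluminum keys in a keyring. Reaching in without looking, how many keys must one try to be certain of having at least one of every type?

The hardest type to obtain is copper: we could draw every other key first — 172 − 5 = 167 keys — without a single copper one.
The next draw must be copper, so 167 + 1 = 168.

168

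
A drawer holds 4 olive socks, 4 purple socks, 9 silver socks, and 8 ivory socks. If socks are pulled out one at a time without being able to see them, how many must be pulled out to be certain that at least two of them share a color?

5

Treat the 4 colors as pigeonholes.
The worst case takes 1 sock of each color without reaching 2 of any: 4 × 1 = 4.
The next sock must bring some color to 2, so 4 + 1 = 5.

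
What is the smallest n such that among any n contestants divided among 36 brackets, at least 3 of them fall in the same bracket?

73

There are 36 brackets acting as pigeonholes.
With 36 × 2 = 72 contestants we could place exactly 2 in each, with no class reaching 3.
One more forces some class to hold 3, so 72 + 1 = 73.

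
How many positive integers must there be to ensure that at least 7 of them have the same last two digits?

601

There are 100 possible two-digit endings acting as pigeonholes.
With 100 × 6 = 600 positive integers we could place exactly 6 in each, with no class reaching 7.
One more forces some class to hold 7, so 600 + 1 = 601.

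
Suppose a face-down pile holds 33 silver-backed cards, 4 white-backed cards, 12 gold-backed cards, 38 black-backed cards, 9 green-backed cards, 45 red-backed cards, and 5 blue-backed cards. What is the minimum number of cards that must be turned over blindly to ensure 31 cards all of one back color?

121

Treat the 7 back colors as pigeonholes.
In the worst case we take at most 30 of each back color, but all 4 white-backed, all 12 gold-backed, all 9 green-backed, and all 5 blue-backed (fewer than 30), giving 30 + 4 + 12 + 30 + 9 + 30 + 5 = 120.
One more card then forces some back color to 31, so 120 + 1 = 121.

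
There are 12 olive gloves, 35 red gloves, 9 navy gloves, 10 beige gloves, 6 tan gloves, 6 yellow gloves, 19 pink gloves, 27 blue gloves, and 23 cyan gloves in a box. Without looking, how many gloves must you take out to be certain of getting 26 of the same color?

136

In the worst case we take at most 25 of each color, but all 12 olive, all 9 navy, all 10 beige, all 6 tan, all 6 yellow, all 19 pink, and all 23 cyan (fewer than 25), giving 12 + 25 + 9 + 10 + 6 + 6 + 19 + 25 + 23 = 135.
One more glove then forces some color to 26, so 135 + 1 = 136.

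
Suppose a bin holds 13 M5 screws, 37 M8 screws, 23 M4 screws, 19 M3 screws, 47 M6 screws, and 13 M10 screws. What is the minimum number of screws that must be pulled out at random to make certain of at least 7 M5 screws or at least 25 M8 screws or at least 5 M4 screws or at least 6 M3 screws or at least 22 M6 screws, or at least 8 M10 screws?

68

The worst case stops just short of every target: 6 M5, 24 M8, 4 M4, 5 M3, 21 M6, 7 M10 — 6 + 24 + 4 + 5 + 21 + 7 = 67 screws.
One more screw must push some size to its target, so 67 + 1 = 68.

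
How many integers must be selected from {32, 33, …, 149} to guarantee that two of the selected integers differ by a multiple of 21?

22

Group the integers by remainder mod 21; there are 21 residue classes, each nonempty in this range.
Choosing one from each class (21 integers) avoids any shared remainder.
One more choice must repeat a class, so two differ by a multiple of 21. Hence 21 + 1 = 22.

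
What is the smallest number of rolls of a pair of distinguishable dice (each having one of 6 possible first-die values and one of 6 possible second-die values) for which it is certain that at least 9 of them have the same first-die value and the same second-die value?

289

There are 6 × 6 = 36 (first-die value, second-die value) combinations acting as pigeonholes.
With 36 × 8 = 288 rolls of a pair of distinguishable dice we could place exactly 8 in each, with no (first-die value, second-die value) pair reaching 9.
One more forces some (first-die value, second-die value) pair to hold 9, so 288 + 1 = 289.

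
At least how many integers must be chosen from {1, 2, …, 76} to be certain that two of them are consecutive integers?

Partition {1, …, 76} into 38 pairs: {1,2}, {3,4}, …, {75,76}.
Choosing 38 integers — say the 38 even numbers 2, 4, …, 76 — takes one from each pair and avoids the property.
Choosing 39 forces two into the same pair by pigeonhole, and those are consecutive. So 39.

39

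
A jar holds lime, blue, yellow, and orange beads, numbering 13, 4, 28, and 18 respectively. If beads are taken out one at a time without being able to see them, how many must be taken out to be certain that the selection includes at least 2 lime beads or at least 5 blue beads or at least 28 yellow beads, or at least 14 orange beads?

Each of the 4 colors has its own threshold; avoid all of them simultaneously.
The worst case stops just short of every target: 1 lime, 4 blue, 27 yellow, 13 orange — 1 + 4 + 27 + 13 = 45 beads.
One more bead must push some color to its target, so 45 + 1 = 46.

46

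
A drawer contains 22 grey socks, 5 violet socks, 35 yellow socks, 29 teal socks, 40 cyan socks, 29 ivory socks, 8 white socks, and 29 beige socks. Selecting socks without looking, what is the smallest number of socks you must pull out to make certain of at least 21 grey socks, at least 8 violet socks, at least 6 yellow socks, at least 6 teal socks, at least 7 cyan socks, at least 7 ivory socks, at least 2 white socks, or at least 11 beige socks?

59

The worst case stops just short of every target: 20 grey, all 5 violet, 5 yellow, 5 teal, 6 cyan, 6 ivory, 1 white, 10 beige — 20 + 5 + 5 + 5 + 6 + 6 + 1 + 10 = 58 socks.
One more sock must push some color to its target, so 58 + 1 = 59.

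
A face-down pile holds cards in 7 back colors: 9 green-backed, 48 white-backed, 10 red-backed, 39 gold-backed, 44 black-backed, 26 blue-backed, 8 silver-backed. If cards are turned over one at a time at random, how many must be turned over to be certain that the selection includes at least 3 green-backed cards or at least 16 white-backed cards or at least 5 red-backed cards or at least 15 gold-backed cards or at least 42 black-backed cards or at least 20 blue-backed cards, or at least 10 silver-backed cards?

The worst case stops just short of every target: 2 green-backed, 15 white-backed, 4 red-backed, 14 gold-backed, 41 black-backed, 19 blue-backed, all 8 silver-backed — 2 + 15 + 4 + 14 + 41 + 19 + 8 = 103 cards.
One more card must push some back color to its target, so 103 + 1 = 104.

104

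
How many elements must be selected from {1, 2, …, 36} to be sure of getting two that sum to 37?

19

Partition {1, …, 36} into 18 pairs: {1,36}, {2,35}, …, {18,19}.
Choosing 18 integers — say the integers 1 through 18 — takes one from each pair and avoids the property.
Choosing 19 forces two into the same pair by pigeonhole, and those sum to 37. So 19.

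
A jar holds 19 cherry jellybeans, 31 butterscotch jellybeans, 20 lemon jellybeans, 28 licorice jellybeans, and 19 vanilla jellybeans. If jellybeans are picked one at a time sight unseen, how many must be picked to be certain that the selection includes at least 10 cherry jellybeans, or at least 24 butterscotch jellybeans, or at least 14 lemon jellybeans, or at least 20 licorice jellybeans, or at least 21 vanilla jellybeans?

The worst case stops just short of every target: 9 cherry, 23 butterscotch, 13 lemon, 19 licorice, all 19 vanilla — 9 + 23 + 13 + 19 + 19 = 83 jellybeans.
One more jellybean must push some flavor to its target, so 83 + 1 = 84.

84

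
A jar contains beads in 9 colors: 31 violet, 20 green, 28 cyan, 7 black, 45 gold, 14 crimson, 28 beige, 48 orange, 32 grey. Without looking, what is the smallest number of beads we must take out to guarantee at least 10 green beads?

243

To avoid green beads as long as possible, exhaust the other 8 colors first.
The worst case draws every non-green bead first: 31 + 28 + 7 + 45 + 14 + 28 + 48 + 32 = 233.
The next 10 draws are then forced to be green, giving 233 + 10 = 243.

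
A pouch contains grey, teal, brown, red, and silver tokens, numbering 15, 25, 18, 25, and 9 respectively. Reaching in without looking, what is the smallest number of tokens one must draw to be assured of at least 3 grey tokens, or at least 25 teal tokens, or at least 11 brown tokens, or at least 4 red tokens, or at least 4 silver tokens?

The worst case stops just short of every target: 2 grey, 24 teal, 10 brown, 3 red, 3 silver — 2 + 24 + 10 + 3 + 3 = 42 tokens.
One more token must push some color to its target, so 42 + 1 = 43.

43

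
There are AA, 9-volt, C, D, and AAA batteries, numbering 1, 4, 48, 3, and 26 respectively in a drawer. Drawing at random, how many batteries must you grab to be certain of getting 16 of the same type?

Treat the 5 types as pigeonholes.
In the worst case we take at most 15 of each type, but all 1 AA, all 4 9-volt, and all 3 D (fewer than 15), giving 1 + 4 + 15 + 3 + 15 = 38.
One more battery then forces some type to 16, so 38 + 1 = 39.

39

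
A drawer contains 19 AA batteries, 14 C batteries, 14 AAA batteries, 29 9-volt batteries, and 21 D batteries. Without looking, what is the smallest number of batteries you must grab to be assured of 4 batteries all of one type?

Treat the 5 types as pigeonholes.
The worst case takes 3 batteries of each type without reaching 4 of any: 5 × 3 = 15.
The next battery must bring some type to 4, so 15 + 1 = 16.

16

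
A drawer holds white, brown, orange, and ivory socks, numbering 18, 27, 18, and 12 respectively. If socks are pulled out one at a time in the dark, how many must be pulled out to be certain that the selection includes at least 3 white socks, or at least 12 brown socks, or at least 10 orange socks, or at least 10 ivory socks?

The worst case stops just short of every target: 2 white, 11 brown, 9 orange, 9 ivory — 2 + 11 + 9 + 9 = 31 socks.
One more sock must push some color to its target, so 31 + 1 = 32.

32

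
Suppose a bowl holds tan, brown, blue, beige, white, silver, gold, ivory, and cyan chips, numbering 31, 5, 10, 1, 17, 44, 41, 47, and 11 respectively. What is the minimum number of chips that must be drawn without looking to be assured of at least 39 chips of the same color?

190

Treat the 9 colors as pigeonholes.
In the worst case we take at most 38 of each color, but all 31 tan, all 5 brown, all 10 blue, all 1 beige, all 17 white, and all 11 cyan (fewer than 38), giving 31 + 5 + 10 + 1 + 17 + 38 + 38 + 38 + 11 = 189.
One more chip then forces some color to 39, so 189 + 1 = 190.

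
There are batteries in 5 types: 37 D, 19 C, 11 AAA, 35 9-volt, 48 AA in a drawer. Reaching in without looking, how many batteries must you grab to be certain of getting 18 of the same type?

80

Treat the 5 types as pigeonholes.
In the worst case we take at most 17 of each type, but all 11 AAA (fewer than 17), giving 17 + 17 + 11 + 17 + 17 = 79.
One more battery then forces some type to 18, so 79 + 1 = 80.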